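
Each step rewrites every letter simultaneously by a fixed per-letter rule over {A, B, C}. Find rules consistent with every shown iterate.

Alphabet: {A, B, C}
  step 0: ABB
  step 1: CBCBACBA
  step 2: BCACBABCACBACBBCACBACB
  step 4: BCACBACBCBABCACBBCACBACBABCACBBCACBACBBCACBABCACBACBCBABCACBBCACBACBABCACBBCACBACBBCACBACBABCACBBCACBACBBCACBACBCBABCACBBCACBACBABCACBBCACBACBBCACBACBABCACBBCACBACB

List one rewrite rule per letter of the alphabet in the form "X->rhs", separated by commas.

A->CB, B->CBA, C->BCA

  step 1 ⇒ step 2: CBCBACBA ⇒ BCA·CBA·BCA·CBA·CB·BCA·CBA·CB
    A ↦ CB
    B ↦ CBA
    C ↦ BCA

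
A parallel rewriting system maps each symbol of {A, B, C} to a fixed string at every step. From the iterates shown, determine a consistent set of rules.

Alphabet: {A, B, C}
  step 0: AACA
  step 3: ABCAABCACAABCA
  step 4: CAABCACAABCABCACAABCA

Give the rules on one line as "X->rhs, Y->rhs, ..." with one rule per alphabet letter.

A->CA, B->A, C->B

  step 3 ⇒ step 4: ABCAABCACAABCA ⇒ CA·A·B·CA·CA·A·B·CA·B·CA·CA·A·B·CA
    A ↦ CA
    B ↦ A
    C ↦ B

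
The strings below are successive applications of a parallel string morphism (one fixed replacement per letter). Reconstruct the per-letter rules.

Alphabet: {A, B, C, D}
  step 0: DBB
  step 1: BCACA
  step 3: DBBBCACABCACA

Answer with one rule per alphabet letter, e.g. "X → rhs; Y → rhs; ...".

A->B, B->CA, C->DB, D->B

  step 0 ⇒ step 1: DBB ⇒ B·CA·CA
    B ↦ CA
    D ↦ B
    A ↦ B  (constrained at step 1)
    C ↦ DB  (constrained at step 1)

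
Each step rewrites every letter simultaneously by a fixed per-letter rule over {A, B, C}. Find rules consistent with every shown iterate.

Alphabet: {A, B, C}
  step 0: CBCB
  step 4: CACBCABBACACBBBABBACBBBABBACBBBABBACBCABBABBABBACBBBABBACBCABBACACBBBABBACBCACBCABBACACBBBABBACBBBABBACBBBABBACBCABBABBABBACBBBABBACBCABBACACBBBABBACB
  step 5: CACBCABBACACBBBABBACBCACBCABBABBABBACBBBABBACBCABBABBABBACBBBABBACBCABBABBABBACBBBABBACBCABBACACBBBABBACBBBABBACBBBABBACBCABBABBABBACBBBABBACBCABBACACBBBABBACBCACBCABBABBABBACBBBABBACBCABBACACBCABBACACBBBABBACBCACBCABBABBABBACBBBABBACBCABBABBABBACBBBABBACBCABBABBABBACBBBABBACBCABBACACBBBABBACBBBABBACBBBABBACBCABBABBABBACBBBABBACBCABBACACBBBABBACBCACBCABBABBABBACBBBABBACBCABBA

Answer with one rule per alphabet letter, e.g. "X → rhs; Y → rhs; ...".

A->CB, B->BBA, C->CA

  step 4 ⇒ step 5: CACBCABBACACBBBABBACBBBABBACBBBABBACBCABBABBABBACBBBABBACBCABBACACBBBABBACBCACBCABBACACBBBABBACBBBABBACBBBABBACBCABBABBABBACBBBABBACBCABBACACBBBABBACB ⇒ CA·CB·CA·BBA·CA·CB·BBA·BBA·CB·CA·CB·CA·BBA·BBA·BBA·CB·BBA·BBA·CB·CA·BBA·BBA·BBA·CB·BBA·BBA·CB·CA·BBA·BBA·BBA·CB·BBA·BBA·CB·CA·BBA·CA·CB·BBA·BBA·CB·BBA·BBA·CB·BBA·BBA·CB·CA·BBA·BBA·BBA·CB·BBA·BBA·CB·CA·BBA·CA·CB·BBA·BBA·CB·CA·CB·CA·BBA·BBA·BBA·CB·BBA·BBA·CB·CA·BBA·CA·CB·CA·BBA·CA·CB·BBA·BBA·CB·CA·CB·CA·BBA·BBA·BBA·CB·BBA·BBA·CB·CA·BBA·BBA·BBA·CB·BBA·BBA·CB·CA·BBA·BBA·BBA·CB·BBA·BBA·CB·CA·BBA·CA·CB·BBA·BBA·CB·BBA·BBA·CB·BBA·BBA·CB·CA·BBA·BBA·BBA·CB·BBA·BBA·CB·CA·BBA·CA·CB·BBA·BBA·CB·CA·CB·CA·BBA·BBA·BBA·CB·BBA·BBA·CB·CA·BBA
    A ↦ CB
    B ↦ BBA
    C ↦ CA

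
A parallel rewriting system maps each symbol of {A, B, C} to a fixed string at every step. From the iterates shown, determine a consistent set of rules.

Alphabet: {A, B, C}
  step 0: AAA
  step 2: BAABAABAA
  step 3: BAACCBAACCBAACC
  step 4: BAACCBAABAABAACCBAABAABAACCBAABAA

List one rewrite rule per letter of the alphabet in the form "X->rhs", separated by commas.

A->C, B->BAA, C->BAA

  step 3 ⇒ step 4: BAACCBAACCBAACC ⇒ BAA·C·C·BAA·BAA·BAA·C·C·BAA·BAA·BAA·C·C·BAA·BAA
    A ↦ C
    B ↦ BAA
    C ↦ BAA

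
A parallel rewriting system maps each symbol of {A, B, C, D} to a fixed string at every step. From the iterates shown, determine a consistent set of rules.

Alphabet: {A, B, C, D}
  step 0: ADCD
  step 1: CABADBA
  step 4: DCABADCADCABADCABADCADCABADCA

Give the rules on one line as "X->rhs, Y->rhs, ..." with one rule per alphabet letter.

A->CA, B->D, C->D, D->BA

  step 0 ⇒ step 1: ADCD ⇒ CA·BA·D·BA
    A ↦ CA
    C ↦ D
    D ↦ BA
    B ↦ D  (constrained at step 1)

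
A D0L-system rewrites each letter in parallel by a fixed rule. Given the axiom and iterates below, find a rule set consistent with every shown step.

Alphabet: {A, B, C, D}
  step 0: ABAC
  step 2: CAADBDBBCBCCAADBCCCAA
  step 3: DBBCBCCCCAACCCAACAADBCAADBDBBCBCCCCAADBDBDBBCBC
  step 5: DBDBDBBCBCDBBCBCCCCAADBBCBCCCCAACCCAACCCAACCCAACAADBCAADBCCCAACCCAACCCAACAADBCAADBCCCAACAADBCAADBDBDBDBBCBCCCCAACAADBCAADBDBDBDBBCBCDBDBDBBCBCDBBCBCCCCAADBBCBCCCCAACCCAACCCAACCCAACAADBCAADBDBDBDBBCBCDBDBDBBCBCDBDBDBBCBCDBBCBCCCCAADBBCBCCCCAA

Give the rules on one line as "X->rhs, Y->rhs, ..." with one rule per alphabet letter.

  step 2 ⇒ step 3: CAADBDBBCBCCAADBCCCAA ⇒ DB·BC·BC·CC·CAA·CC·CAA·CAA·DB·CAA·DB·DB·BC·BC·CC·CAA·DB·DB·DB·BC·BC
    A ↦ BC
    B ↦ CAA
    C ↦ DB
    D ↦ CC

A->BC, B->CAA, C->DB, D->CC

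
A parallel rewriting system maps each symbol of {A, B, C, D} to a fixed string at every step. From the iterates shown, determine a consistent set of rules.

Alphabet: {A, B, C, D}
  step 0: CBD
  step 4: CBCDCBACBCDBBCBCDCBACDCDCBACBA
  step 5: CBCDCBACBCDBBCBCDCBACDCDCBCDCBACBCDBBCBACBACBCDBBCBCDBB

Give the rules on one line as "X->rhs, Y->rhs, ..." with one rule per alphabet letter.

  step 4 ⇒ step 5: CBCDCBACBCDBBCBCDCBACDCDCBACBA ⇒ CB·CD·CB·A·CB·CD·BB·CB·CD·CB·A·CD·CD·CB·CD·CB·A·CB·CD·BB·CB·A·CB·A·CB·CD·BB·CB·CD·BB
    A ↦ BB
    B ↦ CD
    C ↦ CB
    D ↦ A

A->BB, B->CD, C->CB, D->A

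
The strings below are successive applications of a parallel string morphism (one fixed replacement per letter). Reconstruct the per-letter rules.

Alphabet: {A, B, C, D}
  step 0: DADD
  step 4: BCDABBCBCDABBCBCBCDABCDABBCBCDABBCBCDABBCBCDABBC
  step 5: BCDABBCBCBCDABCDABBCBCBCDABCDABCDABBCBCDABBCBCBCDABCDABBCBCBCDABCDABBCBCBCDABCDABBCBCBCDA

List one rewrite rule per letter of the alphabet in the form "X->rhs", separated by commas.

A->C, B->BC, C->DA, D->BB

  step 4 ⇒ step 5: BCDABBCBCDABBCBCBCDABCDABBCBCDABBCBCDABBCBCDABBC ⇒ BC·DA·BB·C·BC·BC·DA·BC·DA·BB·C·BC·BC·DA·BC·DA·BC·DA·BB·C·BC·DA·BB·C·BC·BC·DA·BC·DA·BB·C·BC·BC·DA·BC·DA·BB·C·BC·BC·DA·BC·DA·BB·C·BC·BC·DA
    A ↦ C
    B ↦ BC
    C ↦ DA
    D ↦ BB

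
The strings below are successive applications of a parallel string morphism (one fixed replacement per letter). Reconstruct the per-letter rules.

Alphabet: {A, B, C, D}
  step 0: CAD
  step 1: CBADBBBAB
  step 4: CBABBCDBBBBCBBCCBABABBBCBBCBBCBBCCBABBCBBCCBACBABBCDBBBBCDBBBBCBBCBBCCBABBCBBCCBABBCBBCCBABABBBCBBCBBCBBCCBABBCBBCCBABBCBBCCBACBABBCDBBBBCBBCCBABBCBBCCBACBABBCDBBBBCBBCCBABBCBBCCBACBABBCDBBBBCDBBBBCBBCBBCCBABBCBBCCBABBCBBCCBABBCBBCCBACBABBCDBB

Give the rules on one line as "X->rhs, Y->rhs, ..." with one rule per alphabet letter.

  step 0 ⇒ step 1: CAD ⇒ CBA·DBB·BAB
    A ↦ DBB
    C ↦ CBA
    D ↦ BAB
    B ↦ BBC  (constrained at step 1)

A->DBB, B->BBC, C->CBA, D->BAB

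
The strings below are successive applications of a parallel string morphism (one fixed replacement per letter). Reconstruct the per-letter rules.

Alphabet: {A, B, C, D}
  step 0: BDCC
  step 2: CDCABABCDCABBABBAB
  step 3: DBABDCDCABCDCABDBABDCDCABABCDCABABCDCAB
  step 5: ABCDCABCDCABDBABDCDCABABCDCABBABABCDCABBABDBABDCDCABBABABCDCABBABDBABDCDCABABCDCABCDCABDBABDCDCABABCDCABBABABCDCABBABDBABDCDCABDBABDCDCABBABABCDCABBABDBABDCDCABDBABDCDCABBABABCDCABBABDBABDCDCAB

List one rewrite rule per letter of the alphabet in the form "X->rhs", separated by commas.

A->CDC, B->AB, C->D, D->BAB

  step 2 ⇒ step 3: CDCABABCDCABBABBAB ⇒ D·BAB·D·CDC·AB·CDC·AB·D·BAB·D·CDC·AB·AB·CDC·AB·AB·CDC·AB
    A ↦ CDC
    B ↦ AB
    C ↦ D
    D ↦ BAB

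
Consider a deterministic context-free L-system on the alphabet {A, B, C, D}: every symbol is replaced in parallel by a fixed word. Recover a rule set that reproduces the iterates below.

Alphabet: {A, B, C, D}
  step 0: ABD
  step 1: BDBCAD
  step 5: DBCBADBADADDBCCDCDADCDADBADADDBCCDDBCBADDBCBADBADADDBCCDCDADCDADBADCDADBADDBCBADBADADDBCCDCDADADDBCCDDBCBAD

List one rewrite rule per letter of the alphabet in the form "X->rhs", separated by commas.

A->B, B->DBC, C->CD, D->AD

  step 0 ⇒ step 1: ABD ⇒ B·DBC·AD
    A ↦ B
    B ↦ DBC
    D ↦ AD
    C ↦ CD  (constrained at step 1)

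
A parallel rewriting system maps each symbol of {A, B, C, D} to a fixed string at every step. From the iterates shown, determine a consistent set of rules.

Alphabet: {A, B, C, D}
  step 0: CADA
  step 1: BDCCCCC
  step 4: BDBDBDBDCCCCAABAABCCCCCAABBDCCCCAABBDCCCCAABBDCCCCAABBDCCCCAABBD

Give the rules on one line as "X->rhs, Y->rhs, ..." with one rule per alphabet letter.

A->CC, B->AAB, C->BD, D->C

  step 0 ⇒ step 1: CADA ⇒ BD·CC·C·CC
    A ↦ CC
    C ↦ BD
    D ↦ C
    B ↦ AAB  (constrained at step 1)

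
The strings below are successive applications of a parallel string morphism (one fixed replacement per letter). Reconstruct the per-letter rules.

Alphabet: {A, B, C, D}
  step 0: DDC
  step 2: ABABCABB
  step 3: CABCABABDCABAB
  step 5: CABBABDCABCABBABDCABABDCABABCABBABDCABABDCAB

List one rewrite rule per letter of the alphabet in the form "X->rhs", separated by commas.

A->C, B->AB, C->ABD, D->B

  step 2 ⇒ step 3: ABABCABB ⇒ C·AB·C·AB·ABD·C·AB·AB
    A ↦ C
    B ↦ AB
    C ↦ ABD
    D ↦ B  (constrained at step 0)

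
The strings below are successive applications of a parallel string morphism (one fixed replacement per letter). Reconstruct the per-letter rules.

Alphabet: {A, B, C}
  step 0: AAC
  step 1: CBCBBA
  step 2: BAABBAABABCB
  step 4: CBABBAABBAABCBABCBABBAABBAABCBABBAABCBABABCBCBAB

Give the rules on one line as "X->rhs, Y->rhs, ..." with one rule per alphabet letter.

A->CB, B->AB, C->BA

  step 1 ⇒ step 2: CBCBBA ⇒ BA·AB·BA·AB·AB·CB
    A ↦ CB
    B ↦ AB
    C ↦ BA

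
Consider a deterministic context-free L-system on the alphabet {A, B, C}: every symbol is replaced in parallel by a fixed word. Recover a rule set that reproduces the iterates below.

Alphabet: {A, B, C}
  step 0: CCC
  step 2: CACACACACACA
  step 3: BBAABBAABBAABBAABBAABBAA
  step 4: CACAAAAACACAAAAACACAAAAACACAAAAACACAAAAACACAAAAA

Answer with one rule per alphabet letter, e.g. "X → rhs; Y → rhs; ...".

A->AA, B->CA, C->BB

  step 3 ⇒ step 4: BBAABBAABBAABBAABBAABBAA ⇒ CA·CA·AA·AA·CA·CA·AA·AA·CA·CA·AA·AA·CA·CA·AA·AA·CA·CA·AA·AA·CA·CA·AA·AA
    A ↦ AA
    B ↦ CA
  step 2 ⇒ step 3: CACACACACACA ⇒ BB·AA·BB·AA·BB·AA·BB·AA·BB·AA·BB·AA
    C ↦ BB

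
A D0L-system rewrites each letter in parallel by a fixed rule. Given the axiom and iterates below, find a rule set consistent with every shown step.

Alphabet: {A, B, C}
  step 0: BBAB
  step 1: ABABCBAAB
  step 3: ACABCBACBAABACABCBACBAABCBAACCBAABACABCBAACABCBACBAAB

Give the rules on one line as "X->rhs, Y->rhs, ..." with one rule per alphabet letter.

A->CBA, B->AB, C->AC

  step 0 ⇒ step 1: BBAB ⇒ AB·AB·CBA·AB
    A ↦ CBA
    B ↦ AB
    C ↦ AC  (constrained at step 1)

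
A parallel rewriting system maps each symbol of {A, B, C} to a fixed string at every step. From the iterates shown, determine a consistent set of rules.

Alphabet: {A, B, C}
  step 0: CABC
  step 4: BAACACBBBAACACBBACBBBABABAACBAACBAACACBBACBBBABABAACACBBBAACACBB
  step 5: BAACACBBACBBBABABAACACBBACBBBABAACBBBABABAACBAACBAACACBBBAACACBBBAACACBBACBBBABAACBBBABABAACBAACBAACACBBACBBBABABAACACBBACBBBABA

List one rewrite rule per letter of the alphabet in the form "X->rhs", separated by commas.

A->AC, B->BA, C->BB

  step 4 ⇒ step 5: BAACACBBBAACACBBACBBBABABAACBAACBAACACBBACBBBABABAACACBBBAACACBB ⇒ BA·AC·AC·BB·AC·BB·BA·BA·BA·AC·AC·BB·AC·BB·BA·BA·AC·BB·BA·BA·BA·AC·BA·AC·BA·AC·AC·BB·BA·AC·AC·BB·BA·AC·AC·BB·AC·BB·BA·BA·AC·BB·BA·BA·BA·AC·BA·AC·BA·AC·AC·BB·AC·BB·BA·BA·BA·AC·AC·BB·AC·BB·BA·BA
    A ↦ AC
    B ↦ BA
    C ↦ BB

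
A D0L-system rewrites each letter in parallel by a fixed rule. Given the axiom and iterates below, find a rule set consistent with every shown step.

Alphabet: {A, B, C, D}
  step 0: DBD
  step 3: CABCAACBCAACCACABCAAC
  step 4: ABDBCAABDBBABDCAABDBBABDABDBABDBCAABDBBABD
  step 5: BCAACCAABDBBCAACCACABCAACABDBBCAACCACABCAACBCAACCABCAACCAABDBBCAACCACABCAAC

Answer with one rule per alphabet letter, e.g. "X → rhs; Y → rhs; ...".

A->B, B->CA, C->ABD, D->AC

  step 4 ⇒ step 5: ABDBCAABDBBABDCAABDBBABDABDBABDBCAABDBBABD ⇒ B·CA·AC·CA·ABD·B·B·CA·AC·CA·CA·B·CA·AC·ABD·B·B·CA·AC·CA·CA·B·CA·AC·B·CA·AC·CA·B·CA·AC·CA·ABD·B·B·CA·AC·CA·CA·B·CA·AC
    A ↦ B
    B ↦ CA
    C ↦ ABD
    D ↦ AC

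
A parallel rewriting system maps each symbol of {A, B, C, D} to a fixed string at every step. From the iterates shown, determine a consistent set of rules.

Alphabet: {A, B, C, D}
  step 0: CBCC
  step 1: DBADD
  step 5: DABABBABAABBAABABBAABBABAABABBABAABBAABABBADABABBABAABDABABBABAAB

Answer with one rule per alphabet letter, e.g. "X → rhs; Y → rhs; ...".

  step 0 ⇒ step 1: CBCC ⇒ D·BA·D·D
    B ↦ BA
    C ↦ D
    A ↦ AB  (constrained at step 1)
    D ↦ CA  (constrained at step 1)

A->AB, B->BA, C->D, D->CA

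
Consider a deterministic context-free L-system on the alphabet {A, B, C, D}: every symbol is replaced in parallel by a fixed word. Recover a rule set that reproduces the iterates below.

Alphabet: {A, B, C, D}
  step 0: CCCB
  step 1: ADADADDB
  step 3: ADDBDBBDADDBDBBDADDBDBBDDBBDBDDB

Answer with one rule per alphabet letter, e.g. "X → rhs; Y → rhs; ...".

A->CB, B->DB, C->AD, D->BD

  step 0 ⇒ step 1: CCCB ⇒ AD·AD·AD·DB
    B ↦ DB
    C ↦ AD
    A ↦ CB  (constrained at step 1)
    D ↦ BD  (constrained at step 1)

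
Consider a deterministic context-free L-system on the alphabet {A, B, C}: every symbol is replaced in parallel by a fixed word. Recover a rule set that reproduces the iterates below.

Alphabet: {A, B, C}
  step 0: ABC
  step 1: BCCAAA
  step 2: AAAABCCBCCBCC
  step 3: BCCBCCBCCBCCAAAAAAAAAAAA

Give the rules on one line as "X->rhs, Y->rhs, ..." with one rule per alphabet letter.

A->BCC, B->AA, C->A

  step 2 ⇒ step 3: AAAABCCBCCBCC ⇒ BCC·BCC·BCC·BCC·AA·A·A·AA·A·A·AA·A·A
    A ↦ BCC
    B ↦ AA
    C ↦ A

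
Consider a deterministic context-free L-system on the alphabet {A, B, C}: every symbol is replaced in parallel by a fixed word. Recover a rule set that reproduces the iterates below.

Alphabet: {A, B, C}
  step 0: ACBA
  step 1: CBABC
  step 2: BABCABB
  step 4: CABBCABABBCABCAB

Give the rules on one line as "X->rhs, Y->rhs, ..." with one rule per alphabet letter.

  step 1 ⇒ step 2: CBABC ⇒ B·AB·C·AB·B
    A ↦ C
    B ↦ AB
    C ↦ B

A->C, B->AB, C->B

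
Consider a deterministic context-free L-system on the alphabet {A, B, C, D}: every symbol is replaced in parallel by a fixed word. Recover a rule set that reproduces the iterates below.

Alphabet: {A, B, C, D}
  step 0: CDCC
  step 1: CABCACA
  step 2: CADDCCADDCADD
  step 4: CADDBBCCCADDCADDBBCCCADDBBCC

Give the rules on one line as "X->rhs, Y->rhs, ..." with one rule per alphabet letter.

A->DD, B->C, C->CA, D->B

  step 1 ⇒ step 2: CABCACA ⇒ CA·DD·C·CA·DD·CA·DD
    A ↦ DD
    B ↦ C
    C ↦ CA
  step 0 ⇒ step 1: CDCC ⇒ CA·B·CA·CA
    D ↦ B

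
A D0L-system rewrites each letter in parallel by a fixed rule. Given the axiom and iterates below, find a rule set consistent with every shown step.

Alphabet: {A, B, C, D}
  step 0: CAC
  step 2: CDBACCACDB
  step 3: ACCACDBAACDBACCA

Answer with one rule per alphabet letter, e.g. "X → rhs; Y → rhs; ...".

A->CDB, B->CA, C->A, D->C

  step 2 ⇒ step 3: CDBACCACDB ⇒ A·C·CA·CDB·A·A·CDB·A·C·CA
    A ↦ CDB
    B ↦ CA
    C ↦ A
    D ↦ C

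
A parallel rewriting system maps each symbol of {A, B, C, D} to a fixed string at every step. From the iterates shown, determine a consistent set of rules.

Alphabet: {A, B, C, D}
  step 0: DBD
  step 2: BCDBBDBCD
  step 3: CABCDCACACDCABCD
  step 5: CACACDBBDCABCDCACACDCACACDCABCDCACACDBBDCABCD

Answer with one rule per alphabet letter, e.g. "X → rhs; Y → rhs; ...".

  step 2 ⇒ step 3: BCDBBDBCD ⇒ CA·B·CD·CA·CA·CD·CA·B·CD
    B ↦ CA
    C ↦ B
    D ↦ CD
    A ↦ BD  (constrained at step 3)

A->BD, B->CA, C->B, D->CD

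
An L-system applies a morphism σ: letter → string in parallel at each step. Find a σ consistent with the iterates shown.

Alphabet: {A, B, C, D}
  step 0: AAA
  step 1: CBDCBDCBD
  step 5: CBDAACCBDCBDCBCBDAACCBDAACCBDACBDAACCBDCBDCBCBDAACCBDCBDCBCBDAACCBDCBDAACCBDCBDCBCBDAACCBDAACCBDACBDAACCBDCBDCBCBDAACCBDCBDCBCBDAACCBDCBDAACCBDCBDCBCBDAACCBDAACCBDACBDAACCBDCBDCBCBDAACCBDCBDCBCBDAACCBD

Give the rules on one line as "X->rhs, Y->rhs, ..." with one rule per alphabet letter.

A->CBD, B->DA, C->CB, D->AC

  step 0 ⇒ step 1: AAA ⇒ CBD·CBD·CBD
    A ↦ CBD
    B ↦ DA  (constrained at step 1)
    C ↦ CB  (constrained at step 1)
    D ↦ AC  (constrained at step 1)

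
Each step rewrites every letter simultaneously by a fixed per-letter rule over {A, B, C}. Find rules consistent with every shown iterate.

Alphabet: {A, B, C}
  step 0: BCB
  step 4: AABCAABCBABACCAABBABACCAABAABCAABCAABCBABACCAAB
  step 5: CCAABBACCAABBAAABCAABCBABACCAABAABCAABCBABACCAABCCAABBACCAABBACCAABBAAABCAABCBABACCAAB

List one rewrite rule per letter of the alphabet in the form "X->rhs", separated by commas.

A->C, B->AAB, C->BA

  step 4 ⇒ step 5: AABCAABCBABACCAABBABACCAABAABCAABCAABCBABACCAAB ⇒ C·C·AAB·BA·C·C·AAB·BA·AAB·C·AAB·C·BA·BA·C·C·AAB·AAB·C·AAB·C·BA·BA·C·C·AAB·C·C·AAB·BA·C·C·AAB·BA·C·C·AAB·BA·AAB·C·AAB·C·BA·BA·C·C·AAB
    A ↦ C
    B ↦ AAB
    C ↦ BA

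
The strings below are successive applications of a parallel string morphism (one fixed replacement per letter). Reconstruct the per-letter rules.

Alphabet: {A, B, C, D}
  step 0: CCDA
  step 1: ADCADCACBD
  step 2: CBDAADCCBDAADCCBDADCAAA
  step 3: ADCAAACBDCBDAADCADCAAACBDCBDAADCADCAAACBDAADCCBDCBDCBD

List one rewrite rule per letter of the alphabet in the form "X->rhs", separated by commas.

A->CBD, B->AA, C->ADC, D->A

  step 2 ⇒ step 3: CBDAADCCBDAADCCBDADCAAA ⇒ ADC·AA·A·CBD·CBD·A·ADC·ADC·AA·A·CBD·CBD·A·ADC·ADC·AA·A·CBD·A·ADC·CBD·CBD·CBD
    A ↦ CBD
    B ↦ AA
    C ↦ ADC
    D ↦ A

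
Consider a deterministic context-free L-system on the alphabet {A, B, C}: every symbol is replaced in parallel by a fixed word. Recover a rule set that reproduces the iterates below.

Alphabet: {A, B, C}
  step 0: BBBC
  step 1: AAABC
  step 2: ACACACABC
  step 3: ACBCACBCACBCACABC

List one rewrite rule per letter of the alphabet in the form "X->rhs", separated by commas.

  step 2 ⇒ step 3: ACACACABC ⇒ AC·BC·AC·BC·AC·BC·AC·A·BC
    A ↦ AC
    B ↦ A
    C ↦ BC

A->AC, B->A, C->BC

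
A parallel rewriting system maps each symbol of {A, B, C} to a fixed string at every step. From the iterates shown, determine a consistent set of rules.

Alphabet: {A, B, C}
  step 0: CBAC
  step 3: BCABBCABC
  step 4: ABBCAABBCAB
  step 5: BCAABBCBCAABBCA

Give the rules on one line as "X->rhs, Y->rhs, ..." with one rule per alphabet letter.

  step 4 ⇒ step 5: ABBCAABBCAB ⇒ BC·A·A·B·BC·BC·A·A·B·BC·A
    A ↦ BC
    B ↦ A
    C ↦ B

A->BC, B->A, C->B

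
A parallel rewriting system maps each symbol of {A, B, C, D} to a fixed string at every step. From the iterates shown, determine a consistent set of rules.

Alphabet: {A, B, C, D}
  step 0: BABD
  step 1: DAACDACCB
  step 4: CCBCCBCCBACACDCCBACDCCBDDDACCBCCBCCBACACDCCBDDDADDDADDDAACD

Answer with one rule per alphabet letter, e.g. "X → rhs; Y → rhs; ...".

  step 0 ⇒ step 1: BABD ⇒ DA·AC·DA·CCB
    A ↦ AC
    B ↦ DA
    D ↦ CCB
    C ↦ D  (constrained at step 1)

A->AC, B->DA, C->D, D->CCB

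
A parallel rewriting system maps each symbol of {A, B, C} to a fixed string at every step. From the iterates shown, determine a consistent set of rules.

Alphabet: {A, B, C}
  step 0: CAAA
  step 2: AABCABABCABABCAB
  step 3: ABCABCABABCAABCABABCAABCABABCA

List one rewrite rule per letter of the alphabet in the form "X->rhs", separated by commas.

A->ABC, B->A, C->B

  step 2 ⇒ step 3: AABCABABCABABCAB ⇒ ABC·ABC·A·B·ABC·A·ABC·A·B·ABC·A·ABC·A·B·ABC·A
    A ↦ ABC
    B ↦ A
    C ↦ B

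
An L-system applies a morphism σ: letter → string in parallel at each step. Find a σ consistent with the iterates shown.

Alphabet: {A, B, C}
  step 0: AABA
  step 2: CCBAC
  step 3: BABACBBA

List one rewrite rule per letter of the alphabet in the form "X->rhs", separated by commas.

  step 2 ⇒ step 3: CCBAC ⇒ BA·BA·C·B·BA
    A ↦ B
    B ↦ C
    C ↦ BA

A->B, B->C, C->BA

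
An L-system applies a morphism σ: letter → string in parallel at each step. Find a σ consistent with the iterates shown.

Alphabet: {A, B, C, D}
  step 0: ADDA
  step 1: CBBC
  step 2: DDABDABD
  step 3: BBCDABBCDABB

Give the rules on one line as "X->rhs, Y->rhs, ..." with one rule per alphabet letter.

  step 2 ⇒ step 3: DDABDABD ⇒ B·B·C·DAB·B·C·DAB·B
    A ↦ C
    B ↦ DAB
    D ↦ B
  step 1 ⇒ step 2: CBBC ⇒ D·DAB·DAB·D
    C ↦ D

A->C, B->DAB, C->D, D->B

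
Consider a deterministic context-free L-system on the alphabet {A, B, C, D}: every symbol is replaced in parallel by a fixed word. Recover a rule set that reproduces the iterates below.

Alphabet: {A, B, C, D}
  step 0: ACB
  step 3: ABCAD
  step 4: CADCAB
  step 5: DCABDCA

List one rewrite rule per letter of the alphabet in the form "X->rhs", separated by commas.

  step 4 ⇒ step 5: CADCAB ⇒ D·C·AB·D·C·A
    A ↦ C
    B ↦ A
    C ↦ D
    D ↦ AB

A->C, B->A, C->D, D->AB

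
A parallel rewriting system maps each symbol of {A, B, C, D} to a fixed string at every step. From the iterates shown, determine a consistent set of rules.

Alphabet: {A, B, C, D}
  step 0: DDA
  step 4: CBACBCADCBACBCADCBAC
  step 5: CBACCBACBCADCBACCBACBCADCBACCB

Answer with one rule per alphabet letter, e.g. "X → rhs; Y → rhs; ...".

  step 4 ⇒ step 5: CBACBCADCBACBCADCBAC ⇒ CB·A·C·CB·A·CB·C·AD·CB·A·C·CB·A·CB·C·AD·CB·A·C·CB
    A ↦ C
    B ↦ A
    C ↦ CB
    D ↦ AD

A->C, B->A, C->CB, D->AD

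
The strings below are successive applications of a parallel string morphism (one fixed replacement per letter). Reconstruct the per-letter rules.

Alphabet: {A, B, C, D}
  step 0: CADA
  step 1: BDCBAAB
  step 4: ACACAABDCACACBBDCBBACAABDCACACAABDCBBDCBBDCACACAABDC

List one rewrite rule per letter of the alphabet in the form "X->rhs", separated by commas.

A->B, B->AC, C->BDC, D->AA

  step 0 ⇒ step 1: CADA ⇒ BDC·B·AA·B
    A ↦ B
    C ↦ BDC
    D ↦ AA
    B ↦ AC  (constrained at step 1)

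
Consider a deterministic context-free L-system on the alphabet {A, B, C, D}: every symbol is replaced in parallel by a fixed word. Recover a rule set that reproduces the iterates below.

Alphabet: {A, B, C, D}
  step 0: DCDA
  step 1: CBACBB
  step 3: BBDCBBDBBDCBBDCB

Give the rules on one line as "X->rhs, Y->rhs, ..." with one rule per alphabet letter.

  step 0 ⇒ step 1: DCDA ⇒ CB·A·CB·B
    A ↦ B
    C ↦ A
    D ↦ CB
    B ↦ BD  (constrained at step 1)

A->B, B->BD, C->A, D->CB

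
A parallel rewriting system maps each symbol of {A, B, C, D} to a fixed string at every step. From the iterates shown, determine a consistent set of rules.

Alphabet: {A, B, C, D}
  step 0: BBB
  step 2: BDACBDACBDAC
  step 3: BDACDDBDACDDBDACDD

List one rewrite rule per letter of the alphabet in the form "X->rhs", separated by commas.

A->D, B->BD, C->D, D->AC

  step 2 ⇒ step 3: BDACBDACBDAC ⇒ BD·AC·D·D·BD·AC·D·D·BD·AC·D·D
    A ↦ D
    B ↦ BD
    C ↦ D
    D ↦ AC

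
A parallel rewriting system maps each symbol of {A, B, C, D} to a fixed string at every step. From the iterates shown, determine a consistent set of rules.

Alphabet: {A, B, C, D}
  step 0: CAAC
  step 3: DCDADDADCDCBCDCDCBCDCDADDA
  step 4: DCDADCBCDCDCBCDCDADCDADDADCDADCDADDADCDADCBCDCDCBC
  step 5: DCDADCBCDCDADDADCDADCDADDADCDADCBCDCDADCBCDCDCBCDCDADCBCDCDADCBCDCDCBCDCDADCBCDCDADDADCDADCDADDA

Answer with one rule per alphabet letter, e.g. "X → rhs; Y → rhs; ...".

  step 4 ⇒ step 5: DCDADCBCDCDCBCDCDADCDADDADCDADCDADDADCDADCBCDCDCBC ⇒ DC·DA·DC·BC·DC·DA·D·DA·DC·DA·DC·DA·D·DA·DC·DA·DC·BC·DC·DA·DC·BC·DC·DC·BC·DC·DA·DC·BC·DC·DA·DC·BC·DC·DC·BC·DC·DA·DC·BC·DC·DA·D·DA·DC·DA·DC·DA·D·DA
    A ↦ BC
    B ↦ D
    C ↦ DA
    D ↦ DC

A->BC, B->D, C->DA, D->DC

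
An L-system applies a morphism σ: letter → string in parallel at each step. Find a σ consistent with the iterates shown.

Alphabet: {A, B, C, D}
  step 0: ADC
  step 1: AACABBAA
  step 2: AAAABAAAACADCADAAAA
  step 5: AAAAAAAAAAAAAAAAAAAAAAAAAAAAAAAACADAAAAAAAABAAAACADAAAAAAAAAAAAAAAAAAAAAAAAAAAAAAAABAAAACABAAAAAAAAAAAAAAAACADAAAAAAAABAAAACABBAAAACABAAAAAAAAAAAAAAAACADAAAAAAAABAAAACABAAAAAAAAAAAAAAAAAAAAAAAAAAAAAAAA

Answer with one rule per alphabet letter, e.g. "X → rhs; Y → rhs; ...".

  step 1 ⇒ step 2: AACABBAA ⇒ AA·AA·BAA·AA·CAD·CAD·AA·AA
    A ↦ AA
    B ↦ CAD
    C ↦ BAA
  step 0 ⇒ step 1: ADC ⇒ AA·CAB·BAA
    D ↦ CAB

A->AA, B->CAD, C->BAA, D->CAB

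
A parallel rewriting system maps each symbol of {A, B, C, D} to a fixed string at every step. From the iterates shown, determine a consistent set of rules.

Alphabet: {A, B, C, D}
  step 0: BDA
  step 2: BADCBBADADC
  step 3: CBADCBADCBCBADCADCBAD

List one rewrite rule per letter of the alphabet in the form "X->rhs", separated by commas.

A->AD, B->CB, C->BAD, D->C

  step 2 ⇒ step 3: BADCBBADADC ⇒ CB·AD·C·BAD·CB·CB·AD·C·AD·C·BAD
    A ↦ AD
    B ↦ CB
    C ↦ BAD
    D ↦ C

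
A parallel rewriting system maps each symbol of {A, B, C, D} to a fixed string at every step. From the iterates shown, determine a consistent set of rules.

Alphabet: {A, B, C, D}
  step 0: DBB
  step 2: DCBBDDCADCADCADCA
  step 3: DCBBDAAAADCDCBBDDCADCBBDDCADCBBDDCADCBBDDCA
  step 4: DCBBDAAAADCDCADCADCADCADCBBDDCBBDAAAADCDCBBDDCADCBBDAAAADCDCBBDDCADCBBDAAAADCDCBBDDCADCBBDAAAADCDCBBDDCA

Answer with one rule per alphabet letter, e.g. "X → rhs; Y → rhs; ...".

A->DCA, B->AA, C->BBD, D->DC

  step 3 ⇒ step 4: DCBBDAAAADCDCBBDDCADCBBDDCADCBBDDCADCBBDDCA ⇒ DC·BBD·AA·AA·DC·DCA·DCA·DCA·DCA·DC·BBD·DC·BBD·AA·AA·DC·DC·BBD·DCA·DC·BBD·AA·AA·DC·DC·BBD·DCA·DC·BBD·AA·AA·DC·DC·BBD·DCA·DC·BBD·AA·AA·DC·DC·BBD·DCA
    A ↦ DCA
    B ↦ AA
    C ↦ BBD
    D ↦ DC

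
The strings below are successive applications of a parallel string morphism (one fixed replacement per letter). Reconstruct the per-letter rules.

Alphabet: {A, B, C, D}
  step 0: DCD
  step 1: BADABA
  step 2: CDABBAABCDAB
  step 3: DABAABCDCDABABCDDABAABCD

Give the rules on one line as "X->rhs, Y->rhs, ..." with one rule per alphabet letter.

A->AB, B->CD, C->DA, D->BA

  step 2 ⇒ step 3: CDABBAABCDAB ⇒ DA·BA·AB·CD·CD·AB·AB·CD·DA·BA·AB·CD
    A ↦ AB
    B ↦ CD
    C ↦ DA
    D ↦ BA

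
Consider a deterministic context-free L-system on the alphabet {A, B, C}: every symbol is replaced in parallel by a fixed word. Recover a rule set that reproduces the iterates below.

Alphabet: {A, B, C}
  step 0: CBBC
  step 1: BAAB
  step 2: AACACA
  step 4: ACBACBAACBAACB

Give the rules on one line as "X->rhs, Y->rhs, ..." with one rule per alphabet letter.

A->AC, B->A, C->B

  step 1 ⇒ step 2: BAAB ⇒ A·AC·AC·A
    A ↦ AC
    B ↦ A
  step 0 ⇒ step 1: CBBC ⇒ B·A·A·B
    C ↦ B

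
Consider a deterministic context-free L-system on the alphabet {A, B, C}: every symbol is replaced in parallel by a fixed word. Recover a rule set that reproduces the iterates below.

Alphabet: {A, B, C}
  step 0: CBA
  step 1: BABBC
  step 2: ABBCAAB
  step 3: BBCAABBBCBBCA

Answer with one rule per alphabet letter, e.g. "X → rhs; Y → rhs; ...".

A->BBC, B->A, C->B

  step 2 ⇒ step 3: ABBCAAB ⇒ BBC·A·A·B·BBC·BBC·A
    A ↦ BBC
    B ↦ A
    C ↦ B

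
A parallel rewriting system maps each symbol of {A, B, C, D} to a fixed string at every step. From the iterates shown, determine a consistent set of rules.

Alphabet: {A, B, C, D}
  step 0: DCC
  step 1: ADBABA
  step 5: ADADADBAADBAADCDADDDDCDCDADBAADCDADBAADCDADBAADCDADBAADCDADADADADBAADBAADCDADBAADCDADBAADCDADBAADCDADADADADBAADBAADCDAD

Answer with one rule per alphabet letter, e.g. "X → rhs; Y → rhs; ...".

A->CD, B->DDD, C->BA, D->AD

  step 0 ⇒ step 1: DCC ⇒ AD·BA·BA
    C ↦ BA
    D ↦ AD
    A ↦ CD  (constrained at step 1)
    B ↦ DDD  (constrained at step 1)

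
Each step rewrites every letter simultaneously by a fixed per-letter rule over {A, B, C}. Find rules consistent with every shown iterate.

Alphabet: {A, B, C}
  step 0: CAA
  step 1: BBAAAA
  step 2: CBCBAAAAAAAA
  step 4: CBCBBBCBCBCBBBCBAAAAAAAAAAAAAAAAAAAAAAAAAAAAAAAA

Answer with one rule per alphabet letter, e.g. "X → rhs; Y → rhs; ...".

  step 1 ⇒ step 2: BBAAAA ⇒ CB·CB·AA·AA·AA·AA
    A ↦ AA
    B ↦ CB
  step 0 ⇒ step 1: CAA ⇒ BB·AA·AA
    C ↦ BB

A->AA, B->CB, C->BB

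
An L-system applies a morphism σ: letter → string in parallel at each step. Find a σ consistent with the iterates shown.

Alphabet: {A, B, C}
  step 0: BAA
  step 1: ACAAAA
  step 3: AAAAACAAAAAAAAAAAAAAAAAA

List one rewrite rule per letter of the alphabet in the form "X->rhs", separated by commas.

A->AA, B->AC, C->BA

  step 0 ⇒ step 1: BAA ⇒ AC·AA·AA
    A ↦ AA
    B ↦ AC
    C ↦ BA  (constrained at step 1)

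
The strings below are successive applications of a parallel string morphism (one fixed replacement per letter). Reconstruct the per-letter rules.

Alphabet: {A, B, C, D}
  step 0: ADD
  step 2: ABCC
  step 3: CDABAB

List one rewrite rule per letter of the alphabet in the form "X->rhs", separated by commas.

  step 2 ⇒ step 3: ABCC ⇒ C·D·AB·AB
    A ↦ C
    B ↦ D
    C ↦ AB
    D ↦ A  (constrained at step 0)

A->C, B->D, C->AB, D->A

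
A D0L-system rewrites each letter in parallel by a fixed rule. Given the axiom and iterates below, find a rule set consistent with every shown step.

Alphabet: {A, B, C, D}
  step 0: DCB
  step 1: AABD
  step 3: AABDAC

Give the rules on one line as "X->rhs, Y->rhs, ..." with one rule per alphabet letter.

A->C, B->BD, C->A, D->A

  step 0 ⇒ step 1: DCB ⇒ A·A·BD
    B ↦ BD
    C ↦ A
    D ↦ A
    A ↦ C  (constrained at step 1)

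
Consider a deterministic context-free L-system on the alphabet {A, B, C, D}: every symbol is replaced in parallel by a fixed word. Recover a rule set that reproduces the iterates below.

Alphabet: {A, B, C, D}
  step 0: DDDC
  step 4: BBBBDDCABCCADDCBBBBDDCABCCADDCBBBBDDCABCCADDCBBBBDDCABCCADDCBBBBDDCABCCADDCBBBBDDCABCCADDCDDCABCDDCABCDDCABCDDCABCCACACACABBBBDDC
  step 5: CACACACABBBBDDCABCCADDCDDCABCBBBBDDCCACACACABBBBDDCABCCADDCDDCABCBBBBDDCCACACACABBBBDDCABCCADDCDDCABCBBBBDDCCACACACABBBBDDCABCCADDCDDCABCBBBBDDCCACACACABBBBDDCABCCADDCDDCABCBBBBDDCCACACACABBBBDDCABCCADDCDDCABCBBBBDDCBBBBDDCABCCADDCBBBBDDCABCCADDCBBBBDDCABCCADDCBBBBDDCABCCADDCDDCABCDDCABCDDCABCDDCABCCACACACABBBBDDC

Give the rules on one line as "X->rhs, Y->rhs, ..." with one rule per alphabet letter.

  step 4 ⇒ step 5: BBBBDDCABCCADDCBBBBDDCABCCADDCBBBBDDCABCCADDCBBBBDDCABCCADDCBBBBDDCABCCADDCBBBBDDCABCCADDCDDCABCDDCABCDDCABCDDCABCCACACACABBBBDDC ⇒ CA·CA·CA·CA·BB·BB·DDC·ABC·CA·DDC·DDC·ABC·BB·BB·DDC·CA·CA·CA·CA·BB·BB·DDC·ABC·CA·DDC·DDC·ABC·BB·BB·DDC·CA·CA·CA·CA·BB·BB·DDC·ABC·CA·DDC·DDC·ABC·BB·BB·DDC·CA·CA·CA·CA·BB·BB·DDC·ABC·CA·DDC·DDC·ABC·BB·BB·DDC·CA·CA·CA·CA·BB·BB·DDC·ABC·CA·DDC·DDC·ABC·BB·BB·DDC·CA·CA·CA·CA·BB·BB·DDC·ABC·CA·DDC·DDC·ABC·BB·BB·DDC·BB·BB·DDC·ABC·CA·DDC·BB·BB·DDC·ABC·CA·DDC·BB·BB·DDC·ABC·CA·DDC·BB·BB·DDC·ABC·CA·DDC·DDC·ABC·DDC·ABC·DDC·ABC·DDC·ABC·CA·CA·CA·CA·BB·BB·DDC
    A ↦ ABC
    B ↦ CA
    C ↦ DDC
    D ↦ BB

A->ABC, B->CA, C->DDC, D->BB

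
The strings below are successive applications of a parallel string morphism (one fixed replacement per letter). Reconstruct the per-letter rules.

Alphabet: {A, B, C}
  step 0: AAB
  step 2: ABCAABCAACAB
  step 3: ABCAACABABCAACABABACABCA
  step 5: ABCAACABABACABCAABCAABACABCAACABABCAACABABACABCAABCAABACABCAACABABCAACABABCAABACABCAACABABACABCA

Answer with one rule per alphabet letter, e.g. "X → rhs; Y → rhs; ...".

  step 2 ⇒ step 3: ABCAABCAACAB ⇒ AB·CA·AC·AB·AB·CA·AC·AB·AB·AC·AB·CA
    A ↦ AB
    B ↦ CA
    C ↦ AC

A->AB, B->CA, C->AC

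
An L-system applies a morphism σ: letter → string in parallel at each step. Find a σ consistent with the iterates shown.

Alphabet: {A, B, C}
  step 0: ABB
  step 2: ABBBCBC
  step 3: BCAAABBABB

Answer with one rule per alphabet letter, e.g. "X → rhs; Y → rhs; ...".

  step 2 ⇒ step 3: ABBBCBC ⇒ BC·A·A·A·BB·A·BB
    A ↦ BC
    B ↦ A
    C ↦ BB

A->BC, B->A, C->BB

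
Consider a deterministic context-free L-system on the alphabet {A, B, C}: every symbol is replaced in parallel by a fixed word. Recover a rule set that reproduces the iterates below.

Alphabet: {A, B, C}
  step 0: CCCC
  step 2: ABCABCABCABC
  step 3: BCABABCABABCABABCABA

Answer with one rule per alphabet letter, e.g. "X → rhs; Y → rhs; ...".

  step 2 ⇒ step 3: ABCABCABCABC ⇒ BC·A·BA·BC·A·BA·BC·A·BA·BC·A·BA
    A ↦ BC
    B ↦ A
    C ↦ BA

A->BC, B->A, C->BA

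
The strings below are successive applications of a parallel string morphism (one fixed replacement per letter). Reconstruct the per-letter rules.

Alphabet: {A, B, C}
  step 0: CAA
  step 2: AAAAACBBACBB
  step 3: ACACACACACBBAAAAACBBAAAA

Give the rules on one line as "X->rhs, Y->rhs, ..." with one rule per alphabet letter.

A->AC, B->AA, C->BB

  step 2 ⇒ step 3: AAAAACBBACBB ⇒ AC·AC·AC·AC·AC·BB·AA·AA·AC·BB·AA·AA
    A ↦ AC
    B ↦ AA
    C ↦ BB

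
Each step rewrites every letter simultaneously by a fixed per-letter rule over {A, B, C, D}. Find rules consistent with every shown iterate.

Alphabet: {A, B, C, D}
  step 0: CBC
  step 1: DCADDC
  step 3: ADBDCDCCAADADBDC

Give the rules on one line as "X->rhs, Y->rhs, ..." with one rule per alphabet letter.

  step 0 ⇒ step 1: CBC ⇒ DC·AD·DC
    B ↦ AD
    C ↦ DC
    A ↦ CA  (constrained at step 1)
    D ↦ B  (constrained at step 1)

A->CA, B->AD, C->DC, D->B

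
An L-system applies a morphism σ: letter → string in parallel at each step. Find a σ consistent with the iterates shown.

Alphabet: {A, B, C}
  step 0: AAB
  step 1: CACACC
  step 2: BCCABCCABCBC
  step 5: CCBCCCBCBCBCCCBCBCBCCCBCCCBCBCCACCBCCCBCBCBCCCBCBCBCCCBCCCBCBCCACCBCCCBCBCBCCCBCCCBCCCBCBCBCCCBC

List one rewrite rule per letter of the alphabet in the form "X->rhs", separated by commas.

A->CA, B->CC, C->BC

  step 1 ⇒ step 2: CACACC ⇒ BC·CA·BC·CA·BC·BC
    A ↦ CA
    C ↦ BC
  step 0 ⇒ step 1: AAB ⇒ CA·CA·CC
    B ↦ CC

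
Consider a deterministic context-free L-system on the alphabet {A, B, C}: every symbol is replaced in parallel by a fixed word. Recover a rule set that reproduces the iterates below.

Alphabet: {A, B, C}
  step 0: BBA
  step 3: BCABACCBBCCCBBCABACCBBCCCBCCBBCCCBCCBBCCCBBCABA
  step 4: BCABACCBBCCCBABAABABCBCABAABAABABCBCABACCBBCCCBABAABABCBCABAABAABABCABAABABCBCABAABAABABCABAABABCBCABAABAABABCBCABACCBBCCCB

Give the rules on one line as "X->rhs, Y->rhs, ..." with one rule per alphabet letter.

A->CCB, B->BC, C->ABA

  step 3 ⇒ step 4: BCABACCBBCCCBBCABACCBBCCCBCCBBCCCBCCBBCCCBBCABA ⇒ BC·ABA·CCB·BC·CCB·ABA·ABA·BC·BC·ABA·ABA·ABA·BC·BC·ABA·CCB·BC·CCB·ABA·ABA·BC·BC·ABA·ABA·ABA·BC·ABA·ABA·BC·BC·ABA·ABA·ABA·BC·ABA·ABA·BC·BC·ABA·ABA·ABA·BC·BC·ABA·CCB·BC·CCB
    A ↦ CCB
    B ↦ BC
    C ↦ ABA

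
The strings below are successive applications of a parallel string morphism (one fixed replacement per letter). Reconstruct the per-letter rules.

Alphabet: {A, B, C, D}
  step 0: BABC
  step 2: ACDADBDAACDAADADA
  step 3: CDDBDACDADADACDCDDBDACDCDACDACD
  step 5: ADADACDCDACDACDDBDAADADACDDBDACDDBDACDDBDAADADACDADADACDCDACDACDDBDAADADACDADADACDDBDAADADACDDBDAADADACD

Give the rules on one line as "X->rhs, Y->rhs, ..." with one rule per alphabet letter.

  step 2 ⇒ step 3: ACDADBDAACDAADADA ⇒ CD·DBD·A·CD·A·DAD·A·CD·CD·DBD·A·CD·CD·A·CD·A·CD
    A ↦ CD
    B ↦ DAD
    C ↦ DBD
    D ↦ A

A->CD, B->DAD, C->DBD, D->A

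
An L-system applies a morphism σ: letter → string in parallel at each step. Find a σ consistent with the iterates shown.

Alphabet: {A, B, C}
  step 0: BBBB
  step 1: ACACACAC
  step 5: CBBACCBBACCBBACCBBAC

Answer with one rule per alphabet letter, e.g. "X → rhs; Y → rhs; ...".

A->C, B->AC, C->B

  step 0 ⇒ step 1: BBBB ⇒ AC·AC·AC·AC
    B ↦ AC
    A ↦ C  (constrained at step 1)
    C ↦ B  (constrained at step 1)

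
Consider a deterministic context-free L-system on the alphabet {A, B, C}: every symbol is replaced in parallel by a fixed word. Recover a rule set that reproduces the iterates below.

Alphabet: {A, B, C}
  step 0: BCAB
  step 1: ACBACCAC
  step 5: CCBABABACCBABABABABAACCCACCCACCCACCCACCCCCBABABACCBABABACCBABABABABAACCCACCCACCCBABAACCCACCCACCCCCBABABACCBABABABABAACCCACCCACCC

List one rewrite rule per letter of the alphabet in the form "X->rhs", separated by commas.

A->CC, B->AC, C->BA

  step 0 ⇒ step 1: BCAB ⇒ AC·BA·CC·AC
    A ↦ CC
    B ↦ AC
    C ↦ BA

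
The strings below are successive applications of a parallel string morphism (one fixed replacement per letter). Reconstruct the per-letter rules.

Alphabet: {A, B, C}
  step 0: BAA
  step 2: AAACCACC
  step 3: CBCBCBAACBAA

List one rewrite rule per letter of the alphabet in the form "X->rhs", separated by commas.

  step 2 ⇒ step 3: AAACCACC ⇒ CB·CB·CB·A·A·CB·A·A
    A ↦ CB
    C ↦ A
    B ↦ CC  (constrained at step 0)

A->CB, B->CC, C->A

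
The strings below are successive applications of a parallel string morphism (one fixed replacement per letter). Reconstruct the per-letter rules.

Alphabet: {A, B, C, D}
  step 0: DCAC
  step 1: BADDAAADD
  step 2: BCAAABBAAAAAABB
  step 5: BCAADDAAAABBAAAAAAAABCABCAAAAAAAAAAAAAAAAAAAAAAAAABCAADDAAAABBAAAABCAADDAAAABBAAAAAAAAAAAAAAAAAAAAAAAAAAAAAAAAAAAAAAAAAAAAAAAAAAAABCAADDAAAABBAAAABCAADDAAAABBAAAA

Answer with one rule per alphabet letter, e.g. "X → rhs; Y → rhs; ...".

  step 1 ⇒ step 2: BADDAAADD ⇒ BCA·AA·B·B·AA·AA·AA·B·B
    A ↦ AA
    B ↦ BCA
    D ↦ B
  step 0 ⇒ step 1: DCAC ⇒ B·ADD·AA·ADD
    C ↦ ADD

A->AA, B->BCA, C->ADD, D->B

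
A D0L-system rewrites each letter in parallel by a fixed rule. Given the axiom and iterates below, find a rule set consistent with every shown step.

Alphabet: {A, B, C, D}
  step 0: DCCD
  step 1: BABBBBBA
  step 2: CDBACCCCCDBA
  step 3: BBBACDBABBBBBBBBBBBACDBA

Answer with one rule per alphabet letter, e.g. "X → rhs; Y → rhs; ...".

A->DBA, B->C, C->BB, D->BA

  step 2 ⇒ step 3: CDBACCCCCDBA ⇒ BB·BA·C·DBA·BB·BB·BB·BB·BB·BA·C·DBA
    A ↦ DBA
    B ↦ C
    C ↦ BB
    D ↦ BA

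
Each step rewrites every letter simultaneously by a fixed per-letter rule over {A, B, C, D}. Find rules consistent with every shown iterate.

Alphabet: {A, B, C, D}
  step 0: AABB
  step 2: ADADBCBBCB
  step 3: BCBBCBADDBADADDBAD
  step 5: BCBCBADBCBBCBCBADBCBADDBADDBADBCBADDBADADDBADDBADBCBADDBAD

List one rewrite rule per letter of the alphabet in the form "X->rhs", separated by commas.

  step 2 ⇒ step 3: ADADBCBBCB ⇒ B·CB·B·CB·AD·DB·AD·AD·DB·AD
    A ↦ B
    B ↦ AD
    C ↦ DB
    D ↦ CB

A->B, B->AD, C->DB, D->CB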